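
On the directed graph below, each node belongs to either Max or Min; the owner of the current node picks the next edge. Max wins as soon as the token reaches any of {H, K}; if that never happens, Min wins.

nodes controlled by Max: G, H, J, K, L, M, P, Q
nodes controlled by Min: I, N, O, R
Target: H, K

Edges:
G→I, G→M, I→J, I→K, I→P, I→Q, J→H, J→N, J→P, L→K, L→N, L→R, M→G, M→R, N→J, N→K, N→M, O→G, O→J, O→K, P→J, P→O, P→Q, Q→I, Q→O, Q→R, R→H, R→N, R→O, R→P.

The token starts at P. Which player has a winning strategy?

Max

A0 = {H, K}
A1: add {J, L} — J (Max) has J→H; L (Max) has L→K.
A2: add {P} — P (Max) has P→J.
A3 = A2; e.g. G (Max) has no edge into A2. Fixed point.
P ∈ A2, so Max can force the target.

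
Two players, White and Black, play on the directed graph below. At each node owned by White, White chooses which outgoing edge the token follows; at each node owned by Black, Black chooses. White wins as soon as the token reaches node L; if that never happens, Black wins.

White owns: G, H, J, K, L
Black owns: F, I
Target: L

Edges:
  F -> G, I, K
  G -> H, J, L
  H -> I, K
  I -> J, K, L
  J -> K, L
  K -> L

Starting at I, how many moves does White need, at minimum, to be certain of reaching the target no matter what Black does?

A0 = {L}
A1: add {G, J, K} — G (White) has G→L; J (White) has J→L; K (White) has K→L.
A2: add {H, I} — H (White) has H→K; I (Black): all of {J, K, L} already in.
I enters the attractor at level 2, so White can force the target in 2 moves from there.

2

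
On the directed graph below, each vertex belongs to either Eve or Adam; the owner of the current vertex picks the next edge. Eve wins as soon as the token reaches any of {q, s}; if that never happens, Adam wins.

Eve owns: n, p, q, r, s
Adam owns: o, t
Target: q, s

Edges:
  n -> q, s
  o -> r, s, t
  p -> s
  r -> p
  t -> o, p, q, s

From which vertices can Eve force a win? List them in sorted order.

A0 = {q, s}
A1: add {n, p} — n (Eve) has n→q; p (Eve) has p→s.
A2: add {r} — r (Eve) has r→p.
A3 = A2; e.g. o (Adam) can still go to t. Fixed point.
Eve's winning region = {n, p, q, r, s}.

n, p, q, r, s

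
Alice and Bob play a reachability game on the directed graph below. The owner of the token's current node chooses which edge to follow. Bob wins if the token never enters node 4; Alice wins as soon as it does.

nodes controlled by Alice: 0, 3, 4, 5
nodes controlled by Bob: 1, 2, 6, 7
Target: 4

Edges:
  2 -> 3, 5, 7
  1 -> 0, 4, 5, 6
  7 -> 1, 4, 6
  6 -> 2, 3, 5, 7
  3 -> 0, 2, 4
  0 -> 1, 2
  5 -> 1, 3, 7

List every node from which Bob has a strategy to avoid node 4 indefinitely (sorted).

0, 1, 2, 6, 7

A0 = {4}
A1: add {3} — 3 (Alice) has 3→4.
A2: add {5} — 5 (Alice) has 5→3.
A3 = A2; e.g. 0 (Alice) has no edge into A2. Fixed point.
Alice's attractor = {3, 4, 5}; Bob avoids the target exactly from the complement.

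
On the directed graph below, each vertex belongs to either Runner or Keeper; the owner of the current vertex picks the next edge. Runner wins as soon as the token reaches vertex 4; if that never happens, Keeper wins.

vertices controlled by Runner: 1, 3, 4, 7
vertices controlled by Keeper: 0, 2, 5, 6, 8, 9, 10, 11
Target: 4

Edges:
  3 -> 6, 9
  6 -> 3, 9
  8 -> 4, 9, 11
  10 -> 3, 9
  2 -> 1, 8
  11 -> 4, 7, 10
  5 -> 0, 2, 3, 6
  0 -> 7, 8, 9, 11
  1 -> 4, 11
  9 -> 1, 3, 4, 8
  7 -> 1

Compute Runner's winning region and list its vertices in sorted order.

1, 4, 7

A0 = {4}
A1: add {1} — 1 (Runner) has 1→4.
A2: add {7} — 7 (Runner) has 7→1.
A3 = A2; e.g. 0 (Keeper) can still go to 8. Fixed point.
Runner's winning region = {1, 4, 7}.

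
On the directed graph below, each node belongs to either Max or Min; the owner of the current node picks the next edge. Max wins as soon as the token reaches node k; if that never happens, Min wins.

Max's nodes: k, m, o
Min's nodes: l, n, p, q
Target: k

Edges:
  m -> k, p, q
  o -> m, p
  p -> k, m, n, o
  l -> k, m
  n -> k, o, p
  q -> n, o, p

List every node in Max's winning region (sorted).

k, l, m, o

A0 = {k}
A1: add {m} — m (Max) has m→k.
A2: add {l, o} — l (Min): all of {k, m} already in; o (Max) has o→m.
A3 = A2; e.g. n (Min) can still go to p. Fixed point.
Max's winning region = {k, l, m, o}.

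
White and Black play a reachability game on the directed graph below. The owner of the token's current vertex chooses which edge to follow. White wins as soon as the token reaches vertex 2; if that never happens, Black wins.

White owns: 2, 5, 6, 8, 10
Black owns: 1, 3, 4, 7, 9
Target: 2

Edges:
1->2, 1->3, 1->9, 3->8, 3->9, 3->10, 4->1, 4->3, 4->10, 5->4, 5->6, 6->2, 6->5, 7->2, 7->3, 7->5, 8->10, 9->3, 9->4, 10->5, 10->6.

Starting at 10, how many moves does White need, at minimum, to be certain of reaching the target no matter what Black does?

2

A0 = {2}
A1: add {6} — 6 (White) has 6→2.
A2: add {5, 10} — 5 (White) has 5→6; 10 (White) has 10→6.
10 enters the attractor at level 2, so White can force the target in 2 moves from there.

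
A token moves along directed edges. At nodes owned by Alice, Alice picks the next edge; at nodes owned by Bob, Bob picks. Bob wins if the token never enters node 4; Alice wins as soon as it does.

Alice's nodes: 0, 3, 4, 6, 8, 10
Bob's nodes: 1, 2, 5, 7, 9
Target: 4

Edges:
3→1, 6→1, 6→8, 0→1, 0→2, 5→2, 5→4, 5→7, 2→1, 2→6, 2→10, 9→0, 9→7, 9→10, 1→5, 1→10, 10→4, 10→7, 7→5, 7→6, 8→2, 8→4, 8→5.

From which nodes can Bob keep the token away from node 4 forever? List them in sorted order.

0, 1, 2, 3, 5, 7, 9

A0 = {4}
A1: add {8, 10} — 8 (Alice) has 8→4; 10 (Alice) has 10→4.
A2: add {6} — 6 (Alice) has 6→8.
A3 = A2; e.g. 0 (Alice) has no edge into A2. Fixed point.
Alice's attractor = {4, 6, 8, 10}; Bob avoids the target exactly from the complement.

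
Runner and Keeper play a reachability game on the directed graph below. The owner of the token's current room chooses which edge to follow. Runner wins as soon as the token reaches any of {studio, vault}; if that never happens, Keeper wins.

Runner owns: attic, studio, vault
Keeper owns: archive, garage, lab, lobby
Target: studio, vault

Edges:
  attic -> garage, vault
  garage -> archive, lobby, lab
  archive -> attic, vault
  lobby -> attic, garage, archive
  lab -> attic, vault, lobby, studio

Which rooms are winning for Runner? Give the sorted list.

A0 = {studio, vault}
A1: add {attic} — attic (Runner) has attic→vault.
A2: add {archive} — archive (Keeper): all of {attic, vault} already in.
A3 = A2; e.g. garage (Keeper) can still go to lobby. Fixed point.
Runner's winning region = {archive, attic, studio, vault}.

archive, attic, studio, vault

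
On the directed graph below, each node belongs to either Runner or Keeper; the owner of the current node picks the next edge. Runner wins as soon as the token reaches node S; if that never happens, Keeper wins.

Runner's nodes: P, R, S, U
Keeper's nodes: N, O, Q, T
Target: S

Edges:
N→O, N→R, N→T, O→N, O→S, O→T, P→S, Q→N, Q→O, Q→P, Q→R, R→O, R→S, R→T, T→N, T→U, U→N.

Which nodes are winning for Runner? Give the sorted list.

P, R, S

A0 = {S}
A1: add {P, R} — P (Runner) has P→S; R (Runner) has R→S.
A2 = A1; e.g. N (Keeper) can still go to O. Fixed point.
Runner's winning region = {P, R, S}.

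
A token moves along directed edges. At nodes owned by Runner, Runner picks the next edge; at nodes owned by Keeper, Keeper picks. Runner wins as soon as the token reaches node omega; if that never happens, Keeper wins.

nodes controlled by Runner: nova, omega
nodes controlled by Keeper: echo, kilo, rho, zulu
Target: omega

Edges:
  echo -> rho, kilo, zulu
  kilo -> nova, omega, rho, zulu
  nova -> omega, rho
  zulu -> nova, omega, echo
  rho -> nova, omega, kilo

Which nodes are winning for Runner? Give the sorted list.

nova, omega

A0 = {omega}
A1: add {nova} — nova (Runner) has nova→omega.
A2 = A1; e.g. rho (Keeper) can still go to kilo. Fixed point.
Runner's winning region = {nova, omega}.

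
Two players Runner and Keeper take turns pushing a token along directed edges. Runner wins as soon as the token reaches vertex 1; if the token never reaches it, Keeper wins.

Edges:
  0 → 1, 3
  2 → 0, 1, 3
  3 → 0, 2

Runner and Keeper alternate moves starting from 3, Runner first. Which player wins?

Track states (vertex, player-to-move).
A0 = {(1,Runner), (1,Keeper)}
A1: add {(0,Runner), (2,Runner)}.
A2: add {(3,Keeper)}.
A3 = A2; e.g. (0,Keeper) stays out. (3,Runner) never enters ⇒ Keeper avoids the target.

Keeper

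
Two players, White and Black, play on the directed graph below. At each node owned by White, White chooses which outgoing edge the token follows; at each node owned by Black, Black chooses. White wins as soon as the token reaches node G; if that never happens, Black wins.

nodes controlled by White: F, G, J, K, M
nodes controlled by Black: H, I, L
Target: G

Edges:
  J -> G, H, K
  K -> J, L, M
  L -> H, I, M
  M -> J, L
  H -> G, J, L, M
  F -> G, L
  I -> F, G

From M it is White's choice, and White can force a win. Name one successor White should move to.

J

A0 = {G}
A1: add {F, J} — F (White) has F→G; J (White) has J→G.
A2: add {I, K, M} — I (Black): all of {F, G} already in; K (White) has K→J; M (White) has M→J.
A3 = A2; e.g. H (Black) can still go to L. Fixed point.
From M, successor J is in the attractor (rank 1); the other successor L is not.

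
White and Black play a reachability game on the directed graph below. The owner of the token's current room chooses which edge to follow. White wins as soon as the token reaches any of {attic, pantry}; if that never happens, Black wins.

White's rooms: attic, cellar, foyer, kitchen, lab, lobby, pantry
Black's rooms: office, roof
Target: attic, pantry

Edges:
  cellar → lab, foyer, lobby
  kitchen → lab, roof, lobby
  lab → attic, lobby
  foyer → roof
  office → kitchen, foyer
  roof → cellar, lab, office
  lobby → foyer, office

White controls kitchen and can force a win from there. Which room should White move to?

A0 = {attic, pantry}
A1: add {lab} — lab (White) has lab→attic.
A2: add {cellar, kitchen} — cellar (White) has cellar→lab; kitchen (White) has kitchen→lab.
A3 = A2; e.g. foyer (White) has no edge into A2. Fixed point.
From kitchen, successor lab is in the attractor (rank 1); the other successors lobby, roof are not.

lab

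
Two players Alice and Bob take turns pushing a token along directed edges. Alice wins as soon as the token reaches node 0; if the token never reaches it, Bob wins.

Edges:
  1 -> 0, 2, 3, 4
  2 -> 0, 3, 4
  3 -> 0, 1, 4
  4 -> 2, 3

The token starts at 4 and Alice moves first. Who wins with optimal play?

Bob

Track states (vertex, player-to-move).
A0 = {(0,Alice), (0,Bob)}
A1: add {(1,Alice), (2,Alice), (3,Alice)}.
A2: add {(4,Bob)}.
A3 = A2; e.g. (1,Bob) stays out. (4,Alice) never enters ⇒ Bob avoids the target.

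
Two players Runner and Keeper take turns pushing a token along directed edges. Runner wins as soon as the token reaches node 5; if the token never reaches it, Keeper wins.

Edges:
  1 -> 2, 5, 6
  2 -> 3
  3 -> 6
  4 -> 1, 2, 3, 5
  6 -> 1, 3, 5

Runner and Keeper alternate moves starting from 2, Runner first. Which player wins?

Track states (vertex, player-to-move).
A0 = {(5,Runner), (5,Keeper)}
A1: add {(1,Runner), (4,Runner), (6,Runner)}.
A2: add {(3,Keeper)}.
A3: add {(2,Runner)}.
(2,Runner) ∈ A3 ⇒ Runner forces the target.

Runner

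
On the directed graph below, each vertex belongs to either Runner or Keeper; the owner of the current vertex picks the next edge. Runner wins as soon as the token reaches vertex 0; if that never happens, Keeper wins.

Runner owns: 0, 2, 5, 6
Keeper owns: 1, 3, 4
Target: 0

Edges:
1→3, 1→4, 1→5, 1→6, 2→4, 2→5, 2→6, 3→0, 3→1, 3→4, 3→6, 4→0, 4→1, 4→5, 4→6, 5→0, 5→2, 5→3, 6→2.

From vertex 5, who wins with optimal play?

Runner

A0 = {0}
A1: add {5} — 5 (Runner) has 5→0.
5 ∈ A1, so Runner can force the target.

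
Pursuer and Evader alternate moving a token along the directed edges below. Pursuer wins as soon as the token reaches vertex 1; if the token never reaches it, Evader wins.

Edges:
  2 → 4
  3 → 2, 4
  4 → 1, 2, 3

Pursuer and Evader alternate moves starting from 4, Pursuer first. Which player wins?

Pursuer

Track states (vertex, player-to-move).
A0 = {(1,Pursuer), (1,Evader)}
A1: add {(4,Pursuer)}.
(4,Pursuer) ∈ A1 ⇒ Pursuer forces the target.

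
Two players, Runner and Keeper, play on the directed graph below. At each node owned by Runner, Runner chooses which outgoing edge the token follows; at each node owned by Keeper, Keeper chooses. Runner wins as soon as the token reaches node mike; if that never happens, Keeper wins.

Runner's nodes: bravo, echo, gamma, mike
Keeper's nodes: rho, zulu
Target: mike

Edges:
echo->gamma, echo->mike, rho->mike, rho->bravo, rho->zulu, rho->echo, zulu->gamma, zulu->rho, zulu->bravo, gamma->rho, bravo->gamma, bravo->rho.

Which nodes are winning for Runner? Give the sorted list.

echo, mike

A0 = {mike}
A1: add {echo} — echo (Runner) has echo→mike.
A2 = A1; e.g. gamma (Runner) has no edge into A1. Fixed point.
Runner's winning region = {echo, mike}.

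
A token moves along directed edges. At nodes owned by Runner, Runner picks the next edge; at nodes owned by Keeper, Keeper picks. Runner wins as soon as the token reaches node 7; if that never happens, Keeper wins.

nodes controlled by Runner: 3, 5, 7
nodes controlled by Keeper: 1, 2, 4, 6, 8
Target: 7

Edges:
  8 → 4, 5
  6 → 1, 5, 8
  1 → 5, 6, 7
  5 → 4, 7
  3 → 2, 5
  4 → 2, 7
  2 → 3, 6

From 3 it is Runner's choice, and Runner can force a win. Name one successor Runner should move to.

A0 = {7}
A1: add {5} — 5 (Runner) has 5→7.
A2: add {3} — 3 (Runner) has 3→5.
A3 = A2; e.g. 1 (Keeper) can still go to 6. Fixed point.
From 3, successor 5 is in the attractor (rank 1); the other successor 2 is not.

5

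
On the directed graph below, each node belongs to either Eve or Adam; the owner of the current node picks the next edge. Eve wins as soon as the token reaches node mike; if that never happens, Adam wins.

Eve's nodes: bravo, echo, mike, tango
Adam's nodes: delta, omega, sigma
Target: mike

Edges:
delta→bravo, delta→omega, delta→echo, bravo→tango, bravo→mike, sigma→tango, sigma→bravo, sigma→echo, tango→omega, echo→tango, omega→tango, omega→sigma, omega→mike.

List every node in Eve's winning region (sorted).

bravo, mike

A0 = {mike}
A1: add {bravo} — bravo (Eve) has bravo→mike.
A2 = A1; e.g. delta (Adam) can still go to omega. Fixed point.
Eve's winning region = {bravo, mike}.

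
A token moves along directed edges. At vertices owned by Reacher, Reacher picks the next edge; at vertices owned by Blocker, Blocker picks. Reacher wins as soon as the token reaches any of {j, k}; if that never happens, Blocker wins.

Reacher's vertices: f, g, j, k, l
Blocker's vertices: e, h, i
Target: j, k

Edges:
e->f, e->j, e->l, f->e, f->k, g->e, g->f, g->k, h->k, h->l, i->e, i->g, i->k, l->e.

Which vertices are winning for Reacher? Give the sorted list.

A0 = {j, k}
A1: add {f, g} — f (Reacher) has f→k; g (Reacher) has g→k.
A2 = A1; e.g. e (Blocker) can still go to l. Fixed point.
Reacher's winning region = {f, g, j, k}.

f, g, j, k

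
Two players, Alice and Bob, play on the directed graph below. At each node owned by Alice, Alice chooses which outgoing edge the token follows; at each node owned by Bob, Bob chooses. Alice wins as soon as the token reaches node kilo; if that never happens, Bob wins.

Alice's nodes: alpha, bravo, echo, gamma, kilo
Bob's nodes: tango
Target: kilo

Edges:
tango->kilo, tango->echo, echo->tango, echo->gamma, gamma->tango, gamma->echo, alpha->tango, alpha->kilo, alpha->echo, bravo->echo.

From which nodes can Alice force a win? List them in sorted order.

A0 = {kilo}
A1: add {alpha} — alpha (Alice) has alpha→kilo.
A2 = A1; e.g. tango (Bob) can still go to echo. Fixed point.
Alice's winning region = {alpha, kilo}.

alpha, kilo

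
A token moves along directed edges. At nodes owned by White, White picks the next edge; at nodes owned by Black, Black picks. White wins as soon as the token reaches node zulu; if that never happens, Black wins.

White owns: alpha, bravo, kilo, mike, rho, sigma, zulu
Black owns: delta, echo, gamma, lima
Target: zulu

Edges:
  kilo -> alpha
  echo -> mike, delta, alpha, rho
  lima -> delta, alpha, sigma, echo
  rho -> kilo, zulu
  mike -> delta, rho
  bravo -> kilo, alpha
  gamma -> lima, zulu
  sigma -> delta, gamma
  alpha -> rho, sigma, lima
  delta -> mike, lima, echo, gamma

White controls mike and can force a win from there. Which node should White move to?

rho

A0 = {zulu}
A1: add {rho} — rho (White) has rho→zulu.
A2: add {alpha, mike} — mike (White) has mike→rho; alpha (White) has alpha→rho.
A3: add {bravo, kilo} — kilo (White) has kilo→alpha; bravo (White) has bravo→alpha.
A4 = A3; e.g. delta (Black) can still go to lima. Fixed point.
From mike, successor rho is in the attractor (rank 1); the other successor delta is not.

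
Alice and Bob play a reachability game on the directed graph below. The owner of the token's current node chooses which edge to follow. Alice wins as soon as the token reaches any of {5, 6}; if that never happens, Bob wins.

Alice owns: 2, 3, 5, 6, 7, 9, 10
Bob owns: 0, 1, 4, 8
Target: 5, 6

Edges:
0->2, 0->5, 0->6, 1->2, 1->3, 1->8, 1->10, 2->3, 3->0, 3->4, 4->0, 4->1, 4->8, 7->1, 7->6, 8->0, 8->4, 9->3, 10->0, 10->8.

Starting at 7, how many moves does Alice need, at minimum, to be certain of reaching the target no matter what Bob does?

1

A0 = {5, 6}
A1: add {7} — 7 (Alice) has 7→6.
A2 = A1; e.g. 0 (Bob) can still go to 2. Fixed point.
7 enters the attractor at level 1, so Alice can force the target in 1 move from there.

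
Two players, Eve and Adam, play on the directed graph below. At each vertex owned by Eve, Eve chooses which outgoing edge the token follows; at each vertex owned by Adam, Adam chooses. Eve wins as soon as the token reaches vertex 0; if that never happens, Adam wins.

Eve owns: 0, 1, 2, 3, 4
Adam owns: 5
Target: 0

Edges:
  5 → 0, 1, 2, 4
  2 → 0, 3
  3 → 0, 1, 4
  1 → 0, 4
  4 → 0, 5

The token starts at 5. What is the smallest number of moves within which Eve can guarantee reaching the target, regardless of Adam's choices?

A0 = {0}
A1: add {1, 2, 3, 4} — 1 (Eve) has 1→0; 2 (Eve) has 2→0; 3 (Eve) has 3→0; 4 (Eve) has 4→0.
A2: add {5} — 5 (Adam): all of {0, 1, 2, 4} already in.
A2 = all vertices. Fixed point.
5 enters the attractor at level 2, so Eve can force the target in 2 moves from there.

2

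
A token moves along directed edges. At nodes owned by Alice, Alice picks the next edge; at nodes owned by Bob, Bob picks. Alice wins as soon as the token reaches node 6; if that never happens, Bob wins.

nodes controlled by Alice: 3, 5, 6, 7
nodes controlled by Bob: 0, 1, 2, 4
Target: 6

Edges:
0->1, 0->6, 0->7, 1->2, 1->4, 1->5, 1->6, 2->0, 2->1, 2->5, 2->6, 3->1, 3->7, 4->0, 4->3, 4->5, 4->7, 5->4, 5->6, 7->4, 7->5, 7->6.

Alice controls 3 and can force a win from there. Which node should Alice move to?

7

A0 = {6}
A1: add {5, 7} — 5 (Alice) has 5→6; 7 (Alice) has 7→6.
A2: add {3} — 3 (Alice) has 3→7.
A3 = A2; e.g. 0 (Bob) can still go to 1. Fixed point.
From 3, successor 7 is in the attractor (rank 1); the other successor 1 is not.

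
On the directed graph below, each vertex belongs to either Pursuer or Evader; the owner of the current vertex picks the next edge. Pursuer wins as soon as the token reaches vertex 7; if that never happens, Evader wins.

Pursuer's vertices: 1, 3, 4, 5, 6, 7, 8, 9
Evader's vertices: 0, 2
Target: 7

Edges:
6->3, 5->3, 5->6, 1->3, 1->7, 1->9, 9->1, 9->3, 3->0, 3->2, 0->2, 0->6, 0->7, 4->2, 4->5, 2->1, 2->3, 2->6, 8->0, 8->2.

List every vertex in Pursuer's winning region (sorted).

1, 7, 9

A0 = {7}
A1: add {1} — 1 (Pursuer) has 1→7.
A2: add {9} — 9 (Pursuer) has 9→1.
A3 = A2; e.g. 0 (Evader) can still go to 2. Fixed point.
Pursuer's winning region = {1, 7, 9}.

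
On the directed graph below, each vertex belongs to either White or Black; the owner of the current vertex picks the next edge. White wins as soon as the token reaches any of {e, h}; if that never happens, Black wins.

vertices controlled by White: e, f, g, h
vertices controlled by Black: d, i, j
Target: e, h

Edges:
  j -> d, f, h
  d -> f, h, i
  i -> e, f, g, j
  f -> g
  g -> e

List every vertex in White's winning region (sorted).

A0 = {e, h}
A1: add {g} — g (White) has g→e.
A2: add {f} — f (White) has f→g.
A3 = A2; e.g. d (Black) can still go to i. Fixed point.
White's winning region = {e, f, g, h}.

e, f, g, h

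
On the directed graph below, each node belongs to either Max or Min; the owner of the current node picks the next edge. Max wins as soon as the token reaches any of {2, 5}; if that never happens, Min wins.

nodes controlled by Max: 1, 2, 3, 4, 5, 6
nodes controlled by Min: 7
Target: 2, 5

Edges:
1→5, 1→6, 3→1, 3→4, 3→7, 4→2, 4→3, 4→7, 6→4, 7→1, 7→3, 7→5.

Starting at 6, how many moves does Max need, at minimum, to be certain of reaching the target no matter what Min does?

A0 = {2, 5}
A1: add {1, 4} — 1 (Max) has 1→5; 4 (Max) has 4→2.
A2: add {3, 6} — 3 (Max) has 3→1; 6 (Max) has 6→4.
6 enters the attractor at level 2, so Max can force the target in 2 moves from there.

2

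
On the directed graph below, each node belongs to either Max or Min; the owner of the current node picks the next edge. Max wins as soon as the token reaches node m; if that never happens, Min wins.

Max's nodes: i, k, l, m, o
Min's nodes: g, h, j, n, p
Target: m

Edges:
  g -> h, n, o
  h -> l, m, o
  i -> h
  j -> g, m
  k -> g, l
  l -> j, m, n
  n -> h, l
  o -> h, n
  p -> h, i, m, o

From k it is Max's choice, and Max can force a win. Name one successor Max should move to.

l

A0 = {m}
A1: add {l} — l (Max) has l→m.
A2: add {k} — k (Max) has k→l.
A3 = A2; e.g. g (Min) can still go to h. Fixed point.
From k, successor l is in the attractor (rank 1); the other successor g is not.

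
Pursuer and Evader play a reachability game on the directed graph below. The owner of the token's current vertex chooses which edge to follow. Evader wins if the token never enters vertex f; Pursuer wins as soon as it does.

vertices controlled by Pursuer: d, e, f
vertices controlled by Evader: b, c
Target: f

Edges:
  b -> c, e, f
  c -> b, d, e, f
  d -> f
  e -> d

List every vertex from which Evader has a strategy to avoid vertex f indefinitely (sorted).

b, c

A0 = {f}
A1: add {d} — d (Pursuer) has d→f.
A2: add {e} — e (Pursuer) has e→d.
A3 = A2; e.g. b (Evader) can still go to c. Fixed point.
Pursuer's attractor = {d, e, f}; Evader avoids the target exactly from the complement.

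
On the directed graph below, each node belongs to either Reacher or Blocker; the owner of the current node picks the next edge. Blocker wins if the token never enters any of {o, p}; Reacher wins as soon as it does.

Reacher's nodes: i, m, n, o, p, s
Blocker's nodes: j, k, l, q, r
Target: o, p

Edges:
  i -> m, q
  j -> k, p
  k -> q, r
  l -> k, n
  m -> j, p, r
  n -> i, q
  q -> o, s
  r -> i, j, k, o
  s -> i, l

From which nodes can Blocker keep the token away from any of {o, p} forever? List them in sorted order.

j, k, l, r

A0 = {o, p}
A1: add {m} — m (Reacher) has m→p.
A2: add {i} — i (Reacher) has i→m.
A3: add {n, s} — n (Reacher) has n→i; s (Reacher) has s→i.
A4: add {q} — q (Blocker): all of {o, s} already in.
A5 = A4; e.g. j (Blocker) can still go to k. Fixed point.
Reacher's attractor = {i, m, n, o, p, q, s}; Blocker avoids the target exactly from the complement.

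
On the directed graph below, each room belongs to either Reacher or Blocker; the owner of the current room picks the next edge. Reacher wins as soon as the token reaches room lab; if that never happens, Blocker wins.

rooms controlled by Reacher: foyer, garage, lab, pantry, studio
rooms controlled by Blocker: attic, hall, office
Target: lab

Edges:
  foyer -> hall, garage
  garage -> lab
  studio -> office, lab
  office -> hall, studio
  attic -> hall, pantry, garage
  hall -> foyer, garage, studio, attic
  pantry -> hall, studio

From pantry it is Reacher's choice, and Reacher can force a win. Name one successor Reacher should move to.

studio

A0 = {lab}
A1: add {garage, studio} — garage (Reacher) has garage→lab; studio (Reacher) has studio→lab.
A2: add {foyer, pantry} — foyer (Reacher) has foyer→garage; pantry (Reacher) has pantry→studio.
A3 = A2; e.g. office (Blocker) can still go to hall. Fixed point.
From pantry, successor studio is in the attractor (rank 1); the other successor hall is not.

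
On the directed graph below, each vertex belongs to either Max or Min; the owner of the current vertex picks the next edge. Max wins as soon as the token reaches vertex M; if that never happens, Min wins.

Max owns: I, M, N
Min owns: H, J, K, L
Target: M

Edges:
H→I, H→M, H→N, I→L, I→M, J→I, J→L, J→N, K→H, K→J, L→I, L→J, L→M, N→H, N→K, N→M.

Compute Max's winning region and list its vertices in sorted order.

H, I, M, N

A0 = {M}
A1: add {I, N} — I (Max) has I→M; N (Max) has N→M.
A2: add {H} — H (Min): all of {I, M, N} already in.
A3 = A2; e.g. J (Min) can still go to L. Fixed point.
Max's winning region = {H, I, M, N}.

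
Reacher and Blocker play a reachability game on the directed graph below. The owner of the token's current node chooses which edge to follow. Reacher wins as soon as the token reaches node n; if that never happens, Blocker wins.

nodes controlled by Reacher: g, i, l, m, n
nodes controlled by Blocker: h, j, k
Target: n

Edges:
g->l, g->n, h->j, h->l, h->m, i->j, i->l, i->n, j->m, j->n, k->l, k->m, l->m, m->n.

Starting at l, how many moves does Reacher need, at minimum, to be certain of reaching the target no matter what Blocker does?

A0 = {n}
A1: add {g, i, m} — g (Reacher) has g→n; i (Reacher) has i→n; m (Reacher) has m→n.
A2: add {j, l} — j (Blocker): all of {m, n} already in; l (Reacher) has l→m.
l enters the attractor at level 2, so Reacher can force the target in 2 moves from there.

2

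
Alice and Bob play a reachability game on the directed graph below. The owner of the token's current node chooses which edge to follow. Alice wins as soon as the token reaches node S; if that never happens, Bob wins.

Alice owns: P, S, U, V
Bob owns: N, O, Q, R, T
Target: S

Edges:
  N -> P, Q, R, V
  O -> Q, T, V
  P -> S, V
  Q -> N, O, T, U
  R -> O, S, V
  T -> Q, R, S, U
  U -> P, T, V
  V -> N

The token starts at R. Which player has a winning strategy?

A0 = {S}
A1: add {P} — P (Alice) has P→S.
A2: add {U} — U (Alice) has U→P.
A3 = A2; e.g. N (Bob) can still go to Q. Fixed point.
R never enters the attractor, so Bob can avoid the target forever.

Bob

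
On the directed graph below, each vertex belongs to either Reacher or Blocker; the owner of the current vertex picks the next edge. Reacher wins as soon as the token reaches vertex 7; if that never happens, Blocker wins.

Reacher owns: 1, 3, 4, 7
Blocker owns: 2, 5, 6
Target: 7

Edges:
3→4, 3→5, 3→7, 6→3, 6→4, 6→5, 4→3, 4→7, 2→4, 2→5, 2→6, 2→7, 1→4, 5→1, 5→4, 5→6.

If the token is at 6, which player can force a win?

A0 = {7}
A1: add {3, 4} — 3 (Reacher) has 3→7; 4 (Reacher) has 4→7.
A2: add {1} — 1 (Reacher) has 1→4.
A3 = A2; e.g. 2 (Blocker) can still go to 5. Fixed point.
6 never enters the attractor, so Blocker can avoid the target forever.

Blocker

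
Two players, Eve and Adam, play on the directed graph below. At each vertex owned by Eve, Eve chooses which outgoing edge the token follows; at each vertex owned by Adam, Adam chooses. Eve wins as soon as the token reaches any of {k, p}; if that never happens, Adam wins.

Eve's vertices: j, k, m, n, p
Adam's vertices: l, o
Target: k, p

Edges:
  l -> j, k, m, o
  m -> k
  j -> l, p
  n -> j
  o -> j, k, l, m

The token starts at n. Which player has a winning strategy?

A0 = {k, p}
A1: add {j, m} — j (Eve) has j→p; m (Eve) has m→k.
A2: add {n} — n (Eve) has n→j.
A3 = A2; e.g. l (Adam) can still go to o. Fixed point.
n ∈ A2, so Eve can force the target.

Eve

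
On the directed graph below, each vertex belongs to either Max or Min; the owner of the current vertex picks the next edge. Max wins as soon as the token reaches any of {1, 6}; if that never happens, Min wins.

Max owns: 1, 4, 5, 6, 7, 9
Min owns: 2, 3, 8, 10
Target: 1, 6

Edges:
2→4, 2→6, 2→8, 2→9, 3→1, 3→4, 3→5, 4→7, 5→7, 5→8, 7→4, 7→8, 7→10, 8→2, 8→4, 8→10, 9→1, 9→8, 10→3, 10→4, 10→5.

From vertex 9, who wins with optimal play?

Max

A0 = {1, 6}
A1: add {9} — 9 (Max) has 9→1.
A2 = A1; e.g. 2 (Min) can still go to 4. Fixed point.
9 ∈ A1, so Max can force the target.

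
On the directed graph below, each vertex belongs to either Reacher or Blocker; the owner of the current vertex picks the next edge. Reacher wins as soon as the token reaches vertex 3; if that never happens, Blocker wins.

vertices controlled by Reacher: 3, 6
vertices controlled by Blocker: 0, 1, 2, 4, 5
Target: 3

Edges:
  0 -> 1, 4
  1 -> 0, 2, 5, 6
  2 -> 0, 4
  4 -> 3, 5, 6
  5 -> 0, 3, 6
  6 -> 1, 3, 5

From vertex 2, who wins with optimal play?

A0 = {3}
A1: add {6} — 6 (Reacher) has 6→3.
A2 = A1; e.g. 0 (Blocker) can still go to 1. Fixed point.
2 never enters the attractor, so Blocker can avoid the target forever.

Blocker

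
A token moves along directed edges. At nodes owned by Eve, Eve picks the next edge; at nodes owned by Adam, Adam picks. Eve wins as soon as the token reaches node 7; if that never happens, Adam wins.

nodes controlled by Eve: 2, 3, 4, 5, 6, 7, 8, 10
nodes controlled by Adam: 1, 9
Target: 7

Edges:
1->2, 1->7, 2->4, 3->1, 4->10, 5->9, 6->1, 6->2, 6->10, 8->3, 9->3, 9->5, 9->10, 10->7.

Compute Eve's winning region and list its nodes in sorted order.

1, 2, 3, 4, 6, 7, 8, 10

A0 = {7}
A1: add {10} — 10 (Eve) has 10→7.
A2: add {4, 6} — 4 (Eve) has 4→10; 6 (Eve) has 6→10.
A3: add {2} — 2 (Eve) has 2→4.
A4: add {1} — 1 (Adam): all of {2, 7} already in.
A5: add {3} — 3 (Eve) has 3→1.
A6: add {8} — 8 (Eve) has 8→3.
A7 = A6; e.g. 5 (Eve) has no edge into A6. Fixed point.
Eve's winning region = {1, 2, 3, 4, 6, 7, 8, 10}.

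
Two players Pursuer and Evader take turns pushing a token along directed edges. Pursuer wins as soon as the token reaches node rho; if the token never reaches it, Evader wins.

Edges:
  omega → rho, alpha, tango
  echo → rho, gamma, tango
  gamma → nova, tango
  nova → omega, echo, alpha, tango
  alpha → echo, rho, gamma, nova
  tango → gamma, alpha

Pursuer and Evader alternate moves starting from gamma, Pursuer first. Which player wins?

Track states (vertex, player-to-move).
A0 = {(rho,Pursuer), (rho,Evader)}
A1: add {(omega,Pursuer), (echo,Pursuer), (alpha,Pursuer)}.
A2 = A1; e.g. (omega,Evader) stays out. (gamma,Pursuer) never enters ⇒ Evader avoids the target.

Evader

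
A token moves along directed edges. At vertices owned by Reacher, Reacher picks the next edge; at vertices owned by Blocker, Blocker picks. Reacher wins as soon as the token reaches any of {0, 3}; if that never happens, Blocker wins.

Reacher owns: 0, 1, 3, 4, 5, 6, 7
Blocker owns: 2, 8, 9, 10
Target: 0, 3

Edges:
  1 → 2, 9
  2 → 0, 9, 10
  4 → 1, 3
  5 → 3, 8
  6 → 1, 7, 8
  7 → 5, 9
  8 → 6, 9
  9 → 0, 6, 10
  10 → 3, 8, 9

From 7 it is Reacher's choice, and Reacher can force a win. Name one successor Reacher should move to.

5

A0 = {0, 3}
A1: add {4, 5} — 4 (Reacher) has 4→3; 5 (Reacher) has 5→3.
A2: add {7} — 7 (Reacher) has 7→5.
A3: add {6} — 6 (Reacher) has 6→7.
A4 = A3; e.g. 1 (Reacher) has no edge into A3. Fixed point.
From 7, successor 5 is in the attractor (rank 1); the other successor 9 is not.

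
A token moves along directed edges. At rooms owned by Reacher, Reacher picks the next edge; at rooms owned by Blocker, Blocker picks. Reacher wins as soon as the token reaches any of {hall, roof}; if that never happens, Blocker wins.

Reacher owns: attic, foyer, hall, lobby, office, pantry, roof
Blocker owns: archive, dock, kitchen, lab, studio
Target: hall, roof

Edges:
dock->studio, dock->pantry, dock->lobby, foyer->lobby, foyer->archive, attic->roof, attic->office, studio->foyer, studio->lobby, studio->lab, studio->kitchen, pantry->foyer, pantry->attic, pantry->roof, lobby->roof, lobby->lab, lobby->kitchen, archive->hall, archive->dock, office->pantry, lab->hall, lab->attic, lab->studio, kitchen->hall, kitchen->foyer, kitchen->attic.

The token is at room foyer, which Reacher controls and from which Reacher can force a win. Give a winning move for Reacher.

lobby

A0 = {hall, roof}
A1: add {attic, lobby, pantry} — attic (Reacher) has attic→roof; pantry (Reacher) has pantry→roof; lobby (Reacher) has lobby→roof.
A2: add {foyer, office} — foyer (Reacher) has foyer→lobby; office (Reacher) has office→pantry.
A3: add {kitchen} — kitchen (Blocker): all of {hall, foyer, attic} already in.
A4 = A3; e.g. dock (Blocker) can still go to studio. Fixed point.
From foyer, successor lobby is in the attractor (rank 1); the other successor archive is not.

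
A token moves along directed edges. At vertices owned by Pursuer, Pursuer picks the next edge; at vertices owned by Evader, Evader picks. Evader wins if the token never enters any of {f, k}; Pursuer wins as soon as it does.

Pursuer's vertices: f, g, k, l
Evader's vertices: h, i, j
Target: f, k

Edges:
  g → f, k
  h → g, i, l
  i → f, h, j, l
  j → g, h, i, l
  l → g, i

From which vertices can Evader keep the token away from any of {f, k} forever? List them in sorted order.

h, i, j

A0 = {f, k}
A1: add {g} — g (Pursuer) has g→f.
A2: add {l} — l (Pursuer) has l→g.
A3 = A2; e.g. h (Evader) can still go to i. Fixed point.
Pursuer's attractor = {f, g, k, l}; Evader avoids the target exactly from the complement.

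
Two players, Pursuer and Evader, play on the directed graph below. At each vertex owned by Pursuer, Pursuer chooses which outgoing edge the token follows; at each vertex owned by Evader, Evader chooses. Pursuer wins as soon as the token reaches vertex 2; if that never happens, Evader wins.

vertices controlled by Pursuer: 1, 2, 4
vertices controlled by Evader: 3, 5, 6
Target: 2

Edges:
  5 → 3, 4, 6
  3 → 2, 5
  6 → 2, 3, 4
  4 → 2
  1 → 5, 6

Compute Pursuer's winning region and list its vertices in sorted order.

A0 = {2}
A1: add {4} — 4 (Pursuer) has 4→2.
A2 = A1; e.g. 1 (Pursuer) has no edge into A1. Fixed point.
Pursuer's winning region = {2, 4}.

2, 4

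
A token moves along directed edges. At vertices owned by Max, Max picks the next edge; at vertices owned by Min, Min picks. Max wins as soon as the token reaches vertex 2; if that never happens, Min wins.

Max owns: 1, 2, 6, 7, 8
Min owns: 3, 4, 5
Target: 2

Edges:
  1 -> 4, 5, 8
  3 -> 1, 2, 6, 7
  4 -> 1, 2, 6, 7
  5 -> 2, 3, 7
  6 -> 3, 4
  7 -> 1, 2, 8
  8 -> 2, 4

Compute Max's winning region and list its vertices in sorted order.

A0 = {2}
A1: add {7, 8} — 7 (Max) has 7→2; 8 (Max) has 8→2.
A2: add {1} — 1 (Max) has 1→8.
A3 = A2; e.g. 3 (Min) can still go to 6. Fixed point.
Max's winning region = {1, 2, 7, 8}.

1, 2, 7, 8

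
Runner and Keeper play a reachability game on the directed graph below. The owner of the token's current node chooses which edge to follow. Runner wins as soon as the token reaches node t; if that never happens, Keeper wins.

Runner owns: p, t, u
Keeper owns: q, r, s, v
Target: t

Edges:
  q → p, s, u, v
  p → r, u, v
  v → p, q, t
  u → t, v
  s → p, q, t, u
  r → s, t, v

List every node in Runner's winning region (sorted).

A0 = {t}
A1: add {u} — u (Runner) has u→t.
A2: add {p} — p (Runner) has p→u.
A3 = A2; e.g. q (Keeper) can still go to s. Fixed point.
Runner's winning region = {p, t, u}.

p, t, u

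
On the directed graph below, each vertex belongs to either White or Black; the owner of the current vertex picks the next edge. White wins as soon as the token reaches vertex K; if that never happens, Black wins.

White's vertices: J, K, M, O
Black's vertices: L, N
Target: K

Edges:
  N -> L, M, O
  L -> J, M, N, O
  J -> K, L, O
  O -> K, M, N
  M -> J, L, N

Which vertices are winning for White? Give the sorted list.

A0 = {K}
A1: add {J, O} — J (White) has J→K; O (White) has O→K.
A2: add {M} — M (White) has M→J.
A3 = A2; e.g. L (Black) can still go to N. Fixed point.
White's winning region = {J, K, M, O}.

J, K, M, O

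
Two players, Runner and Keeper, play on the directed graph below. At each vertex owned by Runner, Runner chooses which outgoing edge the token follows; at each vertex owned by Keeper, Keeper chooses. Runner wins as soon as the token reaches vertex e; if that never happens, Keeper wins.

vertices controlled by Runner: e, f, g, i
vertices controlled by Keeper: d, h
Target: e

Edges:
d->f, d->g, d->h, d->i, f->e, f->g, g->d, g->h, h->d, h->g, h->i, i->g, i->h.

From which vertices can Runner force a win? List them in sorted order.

A0 = {e}
A1: add {f} — f (Runner) has f→e.
A2 = A1; e.g. d (Keeper) can still go to g. Fixed point.
Runner's winning region = {e, f}.

e, f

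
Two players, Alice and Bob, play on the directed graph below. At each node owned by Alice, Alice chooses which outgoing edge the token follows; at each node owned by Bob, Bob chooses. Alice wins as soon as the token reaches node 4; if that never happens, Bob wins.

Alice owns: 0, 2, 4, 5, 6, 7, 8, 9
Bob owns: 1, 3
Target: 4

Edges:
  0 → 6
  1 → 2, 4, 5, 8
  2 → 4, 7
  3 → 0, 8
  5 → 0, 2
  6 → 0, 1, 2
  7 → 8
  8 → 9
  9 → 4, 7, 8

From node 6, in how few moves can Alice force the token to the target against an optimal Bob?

A0 = {4}
A1: add {2, 9} — 2 (Alice) has 2→4; 9 (Alice) has 9→4.
A2: add {5, 6, 8} — 5 (Alice) has 5→2; 6 (Alice) has 6→2; 8 (Alice) has 8→9.
6 enters the attractor at level 2, so Alice can force the target in 2 moves from there.

2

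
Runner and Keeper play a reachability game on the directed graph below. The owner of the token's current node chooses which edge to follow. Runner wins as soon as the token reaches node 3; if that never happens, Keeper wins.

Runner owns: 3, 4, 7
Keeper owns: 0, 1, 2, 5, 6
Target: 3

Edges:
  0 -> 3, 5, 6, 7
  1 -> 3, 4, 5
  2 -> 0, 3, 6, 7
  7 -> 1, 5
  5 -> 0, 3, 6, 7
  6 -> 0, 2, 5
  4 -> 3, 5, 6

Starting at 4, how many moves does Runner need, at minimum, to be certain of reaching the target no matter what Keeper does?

A0 = {3}
A1: add {4} — 4 (Runner) has 4→3.
A2 = A1; e.g. 0 (Keeper) can still go to 5. Fixed point.
4 enters the attractor at level 1, so Runner can force the target in 1 move from there.

1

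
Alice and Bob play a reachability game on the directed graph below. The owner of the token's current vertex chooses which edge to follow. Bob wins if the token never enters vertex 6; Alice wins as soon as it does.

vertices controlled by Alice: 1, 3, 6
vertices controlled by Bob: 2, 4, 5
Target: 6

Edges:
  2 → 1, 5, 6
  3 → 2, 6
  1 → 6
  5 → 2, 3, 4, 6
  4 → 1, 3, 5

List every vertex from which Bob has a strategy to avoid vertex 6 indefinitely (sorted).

2, 4, 5

A0 = {6}
A1: add {1, 3} — 1 (Alice) has 1→6; 3 (Alice) has 3→6.
A2 = A1; e.g. 2 (Bob) can still go to 5. Fixed point.
Alice's attractor = {1, 3, 6}; Bob avoids the target exactly from the complement.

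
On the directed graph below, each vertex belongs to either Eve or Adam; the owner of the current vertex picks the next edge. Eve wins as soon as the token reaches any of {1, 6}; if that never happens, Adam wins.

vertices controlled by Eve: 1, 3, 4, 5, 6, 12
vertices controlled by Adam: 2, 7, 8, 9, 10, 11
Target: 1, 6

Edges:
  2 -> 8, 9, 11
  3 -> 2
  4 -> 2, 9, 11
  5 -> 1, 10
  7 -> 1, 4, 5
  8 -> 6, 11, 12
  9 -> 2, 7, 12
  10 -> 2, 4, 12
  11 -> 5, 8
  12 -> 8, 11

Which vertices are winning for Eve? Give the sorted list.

1, 5, 6

A0 = {1, 6}
A1: add {5} — 5 (Eve) has 5→1.
A2 = A1; e.g. 2 (Adam) can still go to 8. Fixed point.
Eve's winning region = {1, 5, 6}.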